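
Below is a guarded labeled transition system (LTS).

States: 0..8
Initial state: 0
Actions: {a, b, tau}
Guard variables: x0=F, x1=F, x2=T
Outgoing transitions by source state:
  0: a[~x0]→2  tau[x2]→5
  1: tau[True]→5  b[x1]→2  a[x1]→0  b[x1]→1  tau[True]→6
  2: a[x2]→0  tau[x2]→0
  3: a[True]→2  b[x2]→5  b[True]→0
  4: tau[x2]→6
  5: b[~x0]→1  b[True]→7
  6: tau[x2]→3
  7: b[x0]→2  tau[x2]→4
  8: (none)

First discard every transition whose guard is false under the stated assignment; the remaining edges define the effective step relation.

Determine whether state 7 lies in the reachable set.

Guard filter leaves 14 enabled edge(s).
Layer 0: {0}
Layer 1: {2,5}  total {0,2,5}
Layer 2: {1,7}  total {0,1,2,5,7}
Layer 3: {4,6}  total {0,1,2,4,5,6,7}
Layer 4: {3}  total {0,1,2,3,4,5,6,7}
Reach set: {0,1,2,3,4,5,6,7}
Path to 7: tau·b

Answer: REACHABLE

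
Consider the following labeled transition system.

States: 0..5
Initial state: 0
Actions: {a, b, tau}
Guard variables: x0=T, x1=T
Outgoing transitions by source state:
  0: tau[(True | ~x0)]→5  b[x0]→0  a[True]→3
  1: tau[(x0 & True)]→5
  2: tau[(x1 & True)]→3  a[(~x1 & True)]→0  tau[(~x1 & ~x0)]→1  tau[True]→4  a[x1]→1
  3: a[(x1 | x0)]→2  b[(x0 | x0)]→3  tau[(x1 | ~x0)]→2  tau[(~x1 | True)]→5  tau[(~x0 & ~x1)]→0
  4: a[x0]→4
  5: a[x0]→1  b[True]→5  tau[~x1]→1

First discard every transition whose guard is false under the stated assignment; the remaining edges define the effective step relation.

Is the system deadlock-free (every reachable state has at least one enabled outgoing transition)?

R = {0,1,2,3,4,5}
  0: a→3  b→0  tau→5  [deg 3]
  1: tau→5  [deg 1]
  2: a→1  tau→3  tau→4  [deg 3]
  3: a→2  b→3  tau→2  tau→5  [deg 4]
  4: a→4  [deg 1]
  5: a→1  b→5  [deg 2]

Answer: DEADLOCK-FREE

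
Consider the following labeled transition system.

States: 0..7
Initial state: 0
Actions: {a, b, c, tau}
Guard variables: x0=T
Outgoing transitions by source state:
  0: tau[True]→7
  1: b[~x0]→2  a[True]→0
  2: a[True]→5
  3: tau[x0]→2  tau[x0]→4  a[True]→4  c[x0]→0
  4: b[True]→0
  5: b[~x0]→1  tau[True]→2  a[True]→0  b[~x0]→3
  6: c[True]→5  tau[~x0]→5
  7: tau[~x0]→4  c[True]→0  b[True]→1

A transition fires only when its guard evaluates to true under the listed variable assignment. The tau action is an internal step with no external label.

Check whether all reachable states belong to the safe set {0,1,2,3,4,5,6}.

Answer: INVARIANT VIOLATED at state 7

Analysis:
Safe = {0,1,2,3,4,5,6}
Reachable = {0,1,7}
  0: ok
  1: ok
  7: VIOLATES
counterexample path to 7: tau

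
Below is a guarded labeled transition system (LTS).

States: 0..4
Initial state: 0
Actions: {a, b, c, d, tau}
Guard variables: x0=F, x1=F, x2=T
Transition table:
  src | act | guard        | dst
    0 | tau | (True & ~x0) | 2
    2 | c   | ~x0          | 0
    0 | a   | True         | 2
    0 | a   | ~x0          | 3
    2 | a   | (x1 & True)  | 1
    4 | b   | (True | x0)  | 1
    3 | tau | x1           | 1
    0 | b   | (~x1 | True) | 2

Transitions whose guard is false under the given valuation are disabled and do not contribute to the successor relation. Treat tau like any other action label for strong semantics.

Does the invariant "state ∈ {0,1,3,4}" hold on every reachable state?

Allowed set {0,1,3,4}
Reachable = {0,2,3}
  0: ok
  2: ✗ unsafe
  3: ok
reach 2 via tau — violates

Answer: INVARIANT VIOLATED at state 2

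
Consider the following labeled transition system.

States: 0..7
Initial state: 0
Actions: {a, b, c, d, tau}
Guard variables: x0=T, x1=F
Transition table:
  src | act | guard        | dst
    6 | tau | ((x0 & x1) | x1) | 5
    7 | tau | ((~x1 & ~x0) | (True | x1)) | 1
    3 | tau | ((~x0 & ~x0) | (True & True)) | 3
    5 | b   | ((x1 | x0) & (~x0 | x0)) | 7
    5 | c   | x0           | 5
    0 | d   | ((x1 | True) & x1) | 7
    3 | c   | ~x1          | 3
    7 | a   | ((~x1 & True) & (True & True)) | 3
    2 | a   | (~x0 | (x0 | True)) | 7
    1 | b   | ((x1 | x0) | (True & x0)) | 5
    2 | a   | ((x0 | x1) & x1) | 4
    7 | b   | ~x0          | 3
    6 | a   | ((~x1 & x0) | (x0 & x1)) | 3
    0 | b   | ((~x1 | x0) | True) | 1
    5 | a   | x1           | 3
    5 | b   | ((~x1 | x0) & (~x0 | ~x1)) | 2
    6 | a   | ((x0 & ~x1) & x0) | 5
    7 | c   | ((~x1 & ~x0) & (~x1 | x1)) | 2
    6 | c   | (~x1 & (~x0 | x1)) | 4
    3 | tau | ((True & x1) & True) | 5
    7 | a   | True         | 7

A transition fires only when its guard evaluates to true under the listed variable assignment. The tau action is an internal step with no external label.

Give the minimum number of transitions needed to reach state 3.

Answer: 4

Working:
Breadth-first toward 3:
  depth 0: {0}
  depth 1: {1}
  depth 2: {5}
  depth 3: {2,7}
  depth 4: {3}
depth(3)=4, e.g. b·b·b·a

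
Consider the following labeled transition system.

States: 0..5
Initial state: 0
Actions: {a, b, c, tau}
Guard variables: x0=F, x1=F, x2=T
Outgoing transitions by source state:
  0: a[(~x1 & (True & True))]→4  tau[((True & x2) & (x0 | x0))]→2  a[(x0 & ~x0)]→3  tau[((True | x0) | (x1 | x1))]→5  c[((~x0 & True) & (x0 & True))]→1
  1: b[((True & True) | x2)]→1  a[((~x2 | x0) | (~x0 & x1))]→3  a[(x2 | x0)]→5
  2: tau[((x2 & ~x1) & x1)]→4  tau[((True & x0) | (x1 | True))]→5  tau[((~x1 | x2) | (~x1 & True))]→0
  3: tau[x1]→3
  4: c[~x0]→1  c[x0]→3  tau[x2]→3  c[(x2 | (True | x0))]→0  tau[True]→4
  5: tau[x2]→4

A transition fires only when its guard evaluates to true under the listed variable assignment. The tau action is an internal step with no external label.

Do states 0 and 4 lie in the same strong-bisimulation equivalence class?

Bisimulation quotient by refinement:
  π0 = {{0,1,2,3,4,5}}
  π1 = {{0},{1},{2,5},{3},{4}}
  π2 = {{0},{1},{2},{3},{4},{5}}
stable after 3 split(s): 6 block(s)
0∈{0}, 4∈{4}

Answer: NOT BISIMILAR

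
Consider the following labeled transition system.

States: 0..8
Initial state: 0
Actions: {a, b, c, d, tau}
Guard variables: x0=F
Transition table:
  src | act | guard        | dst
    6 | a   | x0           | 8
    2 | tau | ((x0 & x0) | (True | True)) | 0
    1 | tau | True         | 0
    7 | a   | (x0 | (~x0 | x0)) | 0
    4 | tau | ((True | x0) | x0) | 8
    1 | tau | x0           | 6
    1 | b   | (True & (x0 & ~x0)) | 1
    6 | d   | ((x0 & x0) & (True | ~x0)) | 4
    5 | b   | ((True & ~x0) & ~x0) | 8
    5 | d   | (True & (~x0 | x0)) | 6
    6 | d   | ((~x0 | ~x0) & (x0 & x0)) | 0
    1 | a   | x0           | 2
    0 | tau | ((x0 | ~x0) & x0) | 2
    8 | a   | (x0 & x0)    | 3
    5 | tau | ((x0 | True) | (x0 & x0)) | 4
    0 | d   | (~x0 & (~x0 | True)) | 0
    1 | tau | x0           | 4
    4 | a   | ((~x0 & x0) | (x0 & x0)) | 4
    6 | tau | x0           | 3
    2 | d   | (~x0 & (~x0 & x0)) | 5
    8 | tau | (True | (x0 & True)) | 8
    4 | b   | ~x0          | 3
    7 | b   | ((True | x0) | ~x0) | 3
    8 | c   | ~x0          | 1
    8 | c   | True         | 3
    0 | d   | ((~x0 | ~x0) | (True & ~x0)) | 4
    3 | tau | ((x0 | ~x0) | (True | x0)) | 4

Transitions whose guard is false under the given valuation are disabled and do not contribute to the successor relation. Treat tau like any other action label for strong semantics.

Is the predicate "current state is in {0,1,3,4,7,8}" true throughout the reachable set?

Allowed set {0,1,3,4,7,8}
Reachable = {0,1,3,4,8}
  0: safe
  1: safe
  3: safe
  4: safe
  8: safe

Answer: INVARIANT HOLDS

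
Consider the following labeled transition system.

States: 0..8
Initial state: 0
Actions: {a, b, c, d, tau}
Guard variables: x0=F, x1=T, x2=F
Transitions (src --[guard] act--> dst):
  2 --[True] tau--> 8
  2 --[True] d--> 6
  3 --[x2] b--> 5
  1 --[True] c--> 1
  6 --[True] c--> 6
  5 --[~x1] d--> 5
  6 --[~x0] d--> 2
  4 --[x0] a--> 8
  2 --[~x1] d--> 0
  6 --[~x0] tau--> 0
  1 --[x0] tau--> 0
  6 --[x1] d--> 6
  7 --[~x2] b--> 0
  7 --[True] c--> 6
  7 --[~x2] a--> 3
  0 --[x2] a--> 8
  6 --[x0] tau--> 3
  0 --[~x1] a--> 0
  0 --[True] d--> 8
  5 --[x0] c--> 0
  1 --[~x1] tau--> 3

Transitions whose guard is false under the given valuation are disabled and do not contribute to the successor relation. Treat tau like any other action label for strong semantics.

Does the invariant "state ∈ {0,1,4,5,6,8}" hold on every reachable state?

Answer: INVARIANT HOLDS

Trace:
Inv-set: {0,1,4,5,6,8}
Reach set: {0,8}
  0: safe
  8: safe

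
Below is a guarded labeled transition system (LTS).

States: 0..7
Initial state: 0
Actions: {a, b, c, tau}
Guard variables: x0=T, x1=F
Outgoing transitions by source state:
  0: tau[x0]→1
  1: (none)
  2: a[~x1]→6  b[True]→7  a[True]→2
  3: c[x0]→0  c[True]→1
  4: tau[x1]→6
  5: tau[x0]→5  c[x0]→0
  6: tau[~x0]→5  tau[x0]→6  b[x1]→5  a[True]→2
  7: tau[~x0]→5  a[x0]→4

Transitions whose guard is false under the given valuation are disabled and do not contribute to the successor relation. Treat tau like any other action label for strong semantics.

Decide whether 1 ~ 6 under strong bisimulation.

Answer: NOT BISIMILAR

Trace:
Bisimulation quotient by refinement:
  P[0] = {{0,1,2,3,4,5,6,7}}
  P[1] = {{0},{1,4},{2},{3},{5},{6},{7}}
stable after 2 split(s): 7 block(s)
class of 1: {1,4}; class of 6: {6}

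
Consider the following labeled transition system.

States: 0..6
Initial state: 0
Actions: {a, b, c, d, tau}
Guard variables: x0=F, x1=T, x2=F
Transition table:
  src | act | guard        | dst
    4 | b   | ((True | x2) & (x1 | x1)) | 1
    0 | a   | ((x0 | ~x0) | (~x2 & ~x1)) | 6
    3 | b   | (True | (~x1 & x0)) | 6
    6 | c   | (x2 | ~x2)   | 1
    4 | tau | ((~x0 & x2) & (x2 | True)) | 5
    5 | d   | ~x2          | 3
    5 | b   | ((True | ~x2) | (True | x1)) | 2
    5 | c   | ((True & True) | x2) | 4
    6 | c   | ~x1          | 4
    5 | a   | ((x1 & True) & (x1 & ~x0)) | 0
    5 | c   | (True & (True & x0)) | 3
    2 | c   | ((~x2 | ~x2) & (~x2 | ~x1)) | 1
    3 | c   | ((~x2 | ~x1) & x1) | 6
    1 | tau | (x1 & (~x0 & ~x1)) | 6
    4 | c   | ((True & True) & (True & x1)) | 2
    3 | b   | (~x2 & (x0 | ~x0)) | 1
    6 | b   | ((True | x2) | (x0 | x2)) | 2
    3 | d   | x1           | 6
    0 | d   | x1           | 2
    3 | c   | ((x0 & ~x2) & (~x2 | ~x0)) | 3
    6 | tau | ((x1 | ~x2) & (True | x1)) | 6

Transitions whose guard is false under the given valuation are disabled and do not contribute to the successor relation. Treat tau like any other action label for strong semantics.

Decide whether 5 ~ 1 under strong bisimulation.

Refine partition for ~:
  round 0: {{0,1,2,3,4,5,6}}
  round 1: {{0},{1},{2},{3},{4},{5},{6}}
stable after 2 split(s): 7 block(s)
5∈{5}, 1∈{1}

Answer: NOT BISIMILAR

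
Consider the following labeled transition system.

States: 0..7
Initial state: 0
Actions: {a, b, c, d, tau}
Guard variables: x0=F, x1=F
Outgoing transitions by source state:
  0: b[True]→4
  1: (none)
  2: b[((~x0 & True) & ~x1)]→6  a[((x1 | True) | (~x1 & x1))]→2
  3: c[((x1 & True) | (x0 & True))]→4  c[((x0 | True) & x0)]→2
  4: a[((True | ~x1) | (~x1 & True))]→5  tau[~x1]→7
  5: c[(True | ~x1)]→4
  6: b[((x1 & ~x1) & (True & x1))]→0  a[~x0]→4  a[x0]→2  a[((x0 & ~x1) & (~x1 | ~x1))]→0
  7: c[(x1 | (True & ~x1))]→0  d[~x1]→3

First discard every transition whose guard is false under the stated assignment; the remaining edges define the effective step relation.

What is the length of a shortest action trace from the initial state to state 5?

Answer: 2

Working:
Layered search for 5:
  L0 = {0}
  L1 = {4}
  L2 = {5,7}
5 enters at depth 2; path b·a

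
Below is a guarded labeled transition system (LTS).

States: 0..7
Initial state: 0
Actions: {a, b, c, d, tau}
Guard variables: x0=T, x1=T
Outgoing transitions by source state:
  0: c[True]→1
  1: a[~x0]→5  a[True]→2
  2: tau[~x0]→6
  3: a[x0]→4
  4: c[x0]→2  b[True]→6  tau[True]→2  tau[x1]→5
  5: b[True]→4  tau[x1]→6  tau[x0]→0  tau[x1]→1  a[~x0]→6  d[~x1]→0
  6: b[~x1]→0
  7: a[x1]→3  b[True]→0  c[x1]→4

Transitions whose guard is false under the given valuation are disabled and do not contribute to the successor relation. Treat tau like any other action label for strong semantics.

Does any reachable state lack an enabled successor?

Reach set: {0,1,2}
  0: c→1  [1 out]
  1: a→2  [1 out]
  2: ∅  [STUCK]
Path to 2: c·a

Answer: DEADLOCK at state 2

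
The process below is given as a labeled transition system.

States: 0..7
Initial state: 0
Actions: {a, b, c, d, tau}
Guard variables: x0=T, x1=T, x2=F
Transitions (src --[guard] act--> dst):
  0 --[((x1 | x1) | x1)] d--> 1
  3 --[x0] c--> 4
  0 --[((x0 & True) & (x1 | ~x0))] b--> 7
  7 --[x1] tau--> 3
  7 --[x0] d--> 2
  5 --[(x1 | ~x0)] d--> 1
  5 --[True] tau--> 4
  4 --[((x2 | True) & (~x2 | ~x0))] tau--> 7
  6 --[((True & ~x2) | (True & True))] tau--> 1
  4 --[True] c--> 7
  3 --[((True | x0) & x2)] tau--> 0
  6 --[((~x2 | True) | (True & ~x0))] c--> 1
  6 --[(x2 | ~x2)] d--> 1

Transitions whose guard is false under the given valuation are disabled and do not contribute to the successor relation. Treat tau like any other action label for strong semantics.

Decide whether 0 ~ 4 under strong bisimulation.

Answer: NOT BISIMILAR

Trace:
Refine partition for ~:
  P[0] = {{0,1,2,3,4,5,6,7}}
  P[1] = {{0},{1,2},{3},{4},{5,7},{6}}
  P[2] = {{0},{1,2},{3},{4},{5},{6},{7}}
stable after 3 split(s): 7 block(s)
0∈{0}, 4∈{4}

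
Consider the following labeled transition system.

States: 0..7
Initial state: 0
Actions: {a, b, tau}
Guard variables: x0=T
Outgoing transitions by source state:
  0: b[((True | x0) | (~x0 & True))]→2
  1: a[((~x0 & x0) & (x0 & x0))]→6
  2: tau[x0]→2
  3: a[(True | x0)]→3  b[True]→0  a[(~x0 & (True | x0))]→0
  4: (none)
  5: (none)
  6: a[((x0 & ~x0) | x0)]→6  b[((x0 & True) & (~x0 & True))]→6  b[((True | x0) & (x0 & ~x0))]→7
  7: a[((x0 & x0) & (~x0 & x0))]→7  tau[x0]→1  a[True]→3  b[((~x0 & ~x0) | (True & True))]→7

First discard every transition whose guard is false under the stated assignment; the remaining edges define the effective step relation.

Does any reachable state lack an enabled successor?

R = {0,2}
  0: b→2  [1 exit(s)]
  2: tau→2  [1 exit(s)]

Answer: DEADLOCK-FREE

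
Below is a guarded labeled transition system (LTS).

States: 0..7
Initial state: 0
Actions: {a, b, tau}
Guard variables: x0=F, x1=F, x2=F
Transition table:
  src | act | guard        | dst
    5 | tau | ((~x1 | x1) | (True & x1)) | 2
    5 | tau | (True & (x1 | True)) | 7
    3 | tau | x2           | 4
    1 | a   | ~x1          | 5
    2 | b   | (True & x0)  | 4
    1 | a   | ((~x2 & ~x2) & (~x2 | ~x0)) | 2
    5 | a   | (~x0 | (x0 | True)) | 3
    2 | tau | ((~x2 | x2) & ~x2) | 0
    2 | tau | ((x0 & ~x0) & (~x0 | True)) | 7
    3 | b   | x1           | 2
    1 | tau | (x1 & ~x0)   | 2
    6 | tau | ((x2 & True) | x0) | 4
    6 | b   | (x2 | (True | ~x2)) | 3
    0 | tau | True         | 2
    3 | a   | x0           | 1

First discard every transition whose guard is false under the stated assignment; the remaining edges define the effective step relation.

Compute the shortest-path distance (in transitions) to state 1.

Answer: UNREACHABLE

Working:
BFS to 1:
  depth 0: {0}
  depth 1: {2}
1 never appears.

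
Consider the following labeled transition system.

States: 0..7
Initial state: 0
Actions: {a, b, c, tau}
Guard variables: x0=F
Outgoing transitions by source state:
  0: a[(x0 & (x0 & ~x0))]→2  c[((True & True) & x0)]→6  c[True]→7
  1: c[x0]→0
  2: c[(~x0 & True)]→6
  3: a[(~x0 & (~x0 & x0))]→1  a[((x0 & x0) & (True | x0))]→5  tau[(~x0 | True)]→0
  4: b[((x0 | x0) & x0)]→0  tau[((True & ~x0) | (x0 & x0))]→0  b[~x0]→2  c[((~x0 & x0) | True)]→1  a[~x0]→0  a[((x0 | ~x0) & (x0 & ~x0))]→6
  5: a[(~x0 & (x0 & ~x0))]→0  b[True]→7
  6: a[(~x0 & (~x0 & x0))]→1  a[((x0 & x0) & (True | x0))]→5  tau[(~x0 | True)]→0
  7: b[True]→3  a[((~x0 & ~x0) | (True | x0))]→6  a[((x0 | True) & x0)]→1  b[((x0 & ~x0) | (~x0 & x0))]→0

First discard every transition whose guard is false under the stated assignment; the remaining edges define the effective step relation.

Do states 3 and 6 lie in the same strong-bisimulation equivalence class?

Bisimulation quotient by refinement:
  P[0] = {{0,1,2,3,4,5,6,7}}
  P[1] = {{0,2},{1},{3,6},{4},{5},{7}}
  P[2] = {{0},{1},{2},{3,6},{4},{5},{7}}
7 equivalence class(es) (converged in 3)
class of 3: {3,6}; class of 6: {3,6}

Answer: BISIMILAR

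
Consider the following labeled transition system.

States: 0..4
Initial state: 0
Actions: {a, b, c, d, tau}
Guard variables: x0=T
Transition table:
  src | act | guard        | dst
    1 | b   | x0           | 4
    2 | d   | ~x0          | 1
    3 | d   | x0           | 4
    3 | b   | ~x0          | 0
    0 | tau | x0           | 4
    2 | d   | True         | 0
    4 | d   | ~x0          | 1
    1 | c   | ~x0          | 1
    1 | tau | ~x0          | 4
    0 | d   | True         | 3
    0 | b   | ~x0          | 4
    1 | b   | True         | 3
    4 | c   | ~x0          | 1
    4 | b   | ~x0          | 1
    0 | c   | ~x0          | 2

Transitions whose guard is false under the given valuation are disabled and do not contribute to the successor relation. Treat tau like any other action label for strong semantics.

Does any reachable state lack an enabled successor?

Reachable = {0,3,4}
  0: d→3  tau→4  [2 exit(s)]
  3: d→4  [1 exit(s)]
  4: ∅  [STUCK]
witness 4: tau

Answer: DEADLOCK at state 4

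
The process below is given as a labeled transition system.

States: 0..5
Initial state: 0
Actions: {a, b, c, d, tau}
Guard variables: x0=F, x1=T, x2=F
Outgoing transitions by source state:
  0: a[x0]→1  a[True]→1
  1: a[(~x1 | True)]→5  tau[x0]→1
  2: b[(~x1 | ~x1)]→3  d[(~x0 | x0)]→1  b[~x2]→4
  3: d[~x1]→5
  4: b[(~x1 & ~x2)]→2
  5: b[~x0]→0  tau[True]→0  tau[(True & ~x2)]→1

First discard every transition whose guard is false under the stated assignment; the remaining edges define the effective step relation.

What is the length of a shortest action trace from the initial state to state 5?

Answer: 2

Working:
BFS to 5:
  L0 = {0}
  L1 = {1}
  L2 = {5}
5 enters at depth 2; path a·a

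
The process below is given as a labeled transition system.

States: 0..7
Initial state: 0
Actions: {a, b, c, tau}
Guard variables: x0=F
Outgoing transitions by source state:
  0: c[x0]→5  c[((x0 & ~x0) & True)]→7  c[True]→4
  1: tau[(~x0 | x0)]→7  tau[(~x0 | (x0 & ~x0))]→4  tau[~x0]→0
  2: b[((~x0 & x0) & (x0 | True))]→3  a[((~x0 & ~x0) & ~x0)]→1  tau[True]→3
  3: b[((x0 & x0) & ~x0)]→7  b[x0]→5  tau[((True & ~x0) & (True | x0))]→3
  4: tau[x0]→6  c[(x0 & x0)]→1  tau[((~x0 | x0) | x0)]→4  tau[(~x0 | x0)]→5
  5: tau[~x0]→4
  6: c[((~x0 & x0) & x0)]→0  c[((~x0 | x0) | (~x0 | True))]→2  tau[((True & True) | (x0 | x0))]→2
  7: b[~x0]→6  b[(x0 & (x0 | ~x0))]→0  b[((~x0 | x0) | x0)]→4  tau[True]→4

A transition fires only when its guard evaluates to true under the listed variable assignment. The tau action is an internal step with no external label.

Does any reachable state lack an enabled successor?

Reachable = {0,4,5}
  0: c→4  [deg 1]
  4: tau→4  tau→5  [deg 2]
  5: tau→4  [deg 1]

Answer: DEADLOCK-FREE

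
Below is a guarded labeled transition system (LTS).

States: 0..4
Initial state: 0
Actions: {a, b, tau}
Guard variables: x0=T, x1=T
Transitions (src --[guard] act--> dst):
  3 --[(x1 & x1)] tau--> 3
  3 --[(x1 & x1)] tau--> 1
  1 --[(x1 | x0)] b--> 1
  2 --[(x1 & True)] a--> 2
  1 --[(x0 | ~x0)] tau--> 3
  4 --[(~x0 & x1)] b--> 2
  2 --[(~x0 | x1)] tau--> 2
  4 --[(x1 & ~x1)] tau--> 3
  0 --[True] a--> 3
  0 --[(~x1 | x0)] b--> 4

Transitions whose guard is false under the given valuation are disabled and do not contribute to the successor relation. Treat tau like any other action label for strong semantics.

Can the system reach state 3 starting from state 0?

Answer: REACHABLE

Working:
8 transition(s) survive guard evaluation.
Layer 0: {0}
Layer 1: {3,4}  now seen {0,3,4}
Layer 2: {1}  now seen {0,1,3,4}
Reach set: {0,1,3,4}
Path to 3: a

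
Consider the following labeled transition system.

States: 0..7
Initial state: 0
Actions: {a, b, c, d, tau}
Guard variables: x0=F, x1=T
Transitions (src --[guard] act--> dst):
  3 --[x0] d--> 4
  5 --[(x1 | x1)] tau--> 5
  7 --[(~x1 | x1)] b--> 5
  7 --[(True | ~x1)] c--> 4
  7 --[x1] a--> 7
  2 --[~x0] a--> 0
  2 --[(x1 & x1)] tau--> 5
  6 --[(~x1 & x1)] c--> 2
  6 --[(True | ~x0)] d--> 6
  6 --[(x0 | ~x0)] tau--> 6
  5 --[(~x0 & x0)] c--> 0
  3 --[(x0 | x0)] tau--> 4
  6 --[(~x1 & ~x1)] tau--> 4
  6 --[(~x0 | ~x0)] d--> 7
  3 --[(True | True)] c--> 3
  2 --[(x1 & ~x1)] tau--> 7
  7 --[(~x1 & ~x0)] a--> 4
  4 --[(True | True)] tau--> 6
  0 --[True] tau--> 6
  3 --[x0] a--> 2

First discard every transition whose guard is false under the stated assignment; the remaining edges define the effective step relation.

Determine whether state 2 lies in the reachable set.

After dropping false guards: 12 live edges.
L0 = {0}
L1 = {6}  cumulative {0,6}
L2 = {7}  cumulative {0,6,7}
L3 = {4,5}  cumulative {0,4,5,6,7}
Reachable = {0,4,5,6,7}

Answer: UNREACHABLE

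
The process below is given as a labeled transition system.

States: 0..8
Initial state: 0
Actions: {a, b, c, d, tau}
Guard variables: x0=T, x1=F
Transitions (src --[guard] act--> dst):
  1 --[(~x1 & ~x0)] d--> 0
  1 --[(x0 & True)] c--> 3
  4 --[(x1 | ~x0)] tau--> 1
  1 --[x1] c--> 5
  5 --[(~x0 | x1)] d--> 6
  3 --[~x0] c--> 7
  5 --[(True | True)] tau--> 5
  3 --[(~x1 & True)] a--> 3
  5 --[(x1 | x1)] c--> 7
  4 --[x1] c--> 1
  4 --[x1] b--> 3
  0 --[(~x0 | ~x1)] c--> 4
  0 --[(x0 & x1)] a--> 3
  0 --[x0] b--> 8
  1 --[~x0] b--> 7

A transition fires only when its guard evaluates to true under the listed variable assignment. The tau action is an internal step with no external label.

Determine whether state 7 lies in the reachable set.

5 transition(s) survive guard evaluation.
Layer 0: {0}
Layer 1: {4,8}  now seen {0,4,8}
Reach set: {0,4,8}

Answer: UNREACHABLE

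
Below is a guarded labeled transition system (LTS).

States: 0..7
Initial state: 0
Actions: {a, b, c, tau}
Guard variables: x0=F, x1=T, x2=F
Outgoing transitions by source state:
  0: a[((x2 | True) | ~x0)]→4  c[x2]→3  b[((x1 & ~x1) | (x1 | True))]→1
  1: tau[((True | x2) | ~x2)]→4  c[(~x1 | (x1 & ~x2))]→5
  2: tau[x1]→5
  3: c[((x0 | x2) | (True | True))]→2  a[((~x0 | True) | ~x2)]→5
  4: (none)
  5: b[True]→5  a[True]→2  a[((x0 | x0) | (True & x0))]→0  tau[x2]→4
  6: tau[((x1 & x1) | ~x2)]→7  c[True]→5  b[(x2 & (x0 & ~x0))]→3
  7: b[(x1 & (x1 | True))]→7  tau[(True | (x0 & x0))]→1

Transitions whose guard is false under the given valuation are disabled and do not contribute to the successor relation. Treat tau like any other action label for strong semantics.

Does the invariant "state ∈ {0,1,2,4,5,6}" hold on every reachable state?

Inv-set: {0,1,2,4,5,6}
Reachable = {0,1,2,4,5}
  0: ok
  1: ok
  2: ok
  4: ok
  5: ok

Answer: INVARIANT HOLDS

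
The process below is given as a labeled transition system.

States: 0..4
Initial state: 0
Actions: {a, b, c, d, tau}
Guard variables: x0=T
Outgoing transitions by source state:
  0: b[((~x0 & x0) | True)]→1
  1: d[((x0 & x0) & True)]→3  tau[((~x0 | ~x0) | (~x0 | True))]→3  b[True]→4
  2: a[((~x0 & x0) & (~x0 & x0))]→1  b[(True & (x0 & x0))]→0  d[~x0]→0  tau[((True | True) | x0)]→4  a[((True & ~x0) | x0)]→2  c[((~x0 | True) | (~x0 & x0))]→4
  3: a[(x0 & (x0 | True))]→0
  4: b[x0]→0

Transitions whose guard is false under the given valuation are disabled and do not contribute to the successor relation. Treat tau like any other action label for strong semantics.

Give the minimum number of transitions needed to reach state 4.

Layered search for 4:
  Layer 0: {0}
  Layer 1: {1}
  Layer 2: {3,4}
first hit 4 at d=2 via b·b

Answer: 2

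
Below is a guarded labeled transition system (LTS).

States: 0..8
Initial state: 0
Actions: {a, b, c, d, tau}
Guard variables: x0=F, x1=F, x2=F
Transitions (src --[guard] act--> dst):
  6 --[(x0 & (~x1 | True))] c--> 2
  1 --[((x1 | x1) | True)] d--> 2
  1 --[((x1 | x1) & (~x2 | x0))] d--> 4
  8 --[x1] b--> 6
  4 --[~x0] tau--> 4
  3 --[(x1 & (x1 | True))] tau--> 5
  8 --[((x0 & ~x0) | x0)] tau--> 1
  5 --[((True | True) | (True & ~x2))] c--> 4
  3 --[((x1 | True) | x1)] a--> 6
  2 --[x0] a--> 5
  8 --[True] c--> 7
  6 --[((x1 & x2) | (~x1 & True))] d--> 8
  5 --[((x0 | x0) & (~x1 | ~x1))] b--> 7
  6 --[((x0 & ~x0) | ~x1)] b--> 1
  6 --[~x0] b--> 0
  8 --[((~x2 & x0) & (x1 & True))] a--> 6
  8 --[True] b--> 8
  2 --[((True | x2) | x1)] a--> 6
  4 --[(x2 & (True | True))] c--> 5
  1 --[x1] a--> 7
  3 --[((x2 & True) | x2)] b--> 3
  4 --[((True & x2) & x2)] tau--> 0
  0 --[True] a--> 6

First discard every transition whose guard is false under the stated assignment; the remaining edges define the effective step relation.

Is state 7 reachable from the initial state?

Answer: REACHABLE

Trace:
Guard filter leaves 11 enabled edge(s).
depth 0: {0}
depth 1: {6}  cumulative {0,6}
depth 2: {1,8}  cumulative {0,1,6,8}
depth 3: {2,7}  cumulative {0,1,2,6,7,8}
R = {0,1,2,6,7,8}
Path to 7: a·d·c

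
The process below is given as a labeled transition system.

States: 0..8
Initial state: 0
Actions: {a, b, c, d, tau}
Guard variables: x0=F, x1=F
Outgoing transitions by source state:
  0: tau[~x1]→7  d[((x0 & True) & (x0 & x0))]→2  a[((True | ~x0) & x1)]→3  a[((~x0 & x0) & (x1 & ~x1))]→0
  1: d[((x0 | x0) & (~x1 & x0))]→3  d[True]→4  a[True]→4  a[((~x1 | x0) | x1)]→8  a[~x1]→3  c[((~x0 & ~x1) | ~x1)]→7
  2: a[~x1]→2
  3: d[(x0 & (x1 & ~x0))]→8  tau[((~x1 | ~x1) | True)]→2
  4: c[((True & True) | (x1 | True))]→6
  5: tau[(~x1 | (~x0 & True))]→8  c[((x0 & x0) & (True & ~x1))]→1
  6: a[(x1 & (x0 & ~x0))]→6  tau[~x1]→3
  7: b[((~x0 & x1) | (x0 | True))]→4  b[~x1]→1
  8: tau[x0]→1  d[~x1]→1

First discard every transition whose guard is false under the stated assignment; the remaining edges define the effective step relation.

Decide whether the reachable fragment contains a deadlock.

Answer: DEADLOCK-FREE

Trace:
R = {0,1,2,3,4,6,7,8}
  0: tau→7  [1 out]
  1: a→3  a→4  a→8  c→7  d→4  [5 out]
  2: a→2  [1 out]
  3: tau→2  [1 out]
  4: c→6  [1 out]
  6: tau→3  [1 out]
  7: b→1  b→4  [2 out]
  8: d→1  [1 out]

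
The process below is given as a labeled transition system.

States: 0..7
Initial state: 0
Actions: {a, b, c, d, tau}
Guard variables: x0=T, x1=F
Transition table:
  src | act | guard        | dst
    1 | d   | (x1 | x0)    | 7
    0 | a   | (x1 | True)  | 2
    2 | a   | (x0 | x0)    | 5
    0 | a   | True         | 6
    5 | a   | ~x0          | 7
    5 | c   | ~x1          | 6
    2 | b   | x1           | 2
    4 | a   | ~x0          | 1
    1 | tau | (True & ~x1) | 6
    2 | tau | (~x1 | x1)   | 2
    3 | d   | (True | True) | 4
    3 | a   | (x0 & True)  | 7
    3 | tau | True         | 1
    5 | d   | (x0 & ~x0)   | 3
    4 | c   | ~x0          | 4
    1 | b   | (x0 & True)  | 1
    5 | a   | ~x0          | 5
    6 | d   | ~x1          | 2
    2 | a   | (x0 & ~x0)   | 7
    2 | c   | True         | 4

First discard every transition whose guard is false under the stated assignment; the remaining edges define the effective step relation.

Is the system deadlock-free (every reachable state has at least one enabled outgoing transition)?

Reach set: {0,2,4,5,6}
  0: a→2  a→6  [2 out]
  2: a→5  c→4  tau→2  [3 out]
  4: ∅  [deadlock]
  5: c→6  [1 out]
  6: d→2  [1 out]
Path to 4: a·c

Answer: DEADLOCK at state 4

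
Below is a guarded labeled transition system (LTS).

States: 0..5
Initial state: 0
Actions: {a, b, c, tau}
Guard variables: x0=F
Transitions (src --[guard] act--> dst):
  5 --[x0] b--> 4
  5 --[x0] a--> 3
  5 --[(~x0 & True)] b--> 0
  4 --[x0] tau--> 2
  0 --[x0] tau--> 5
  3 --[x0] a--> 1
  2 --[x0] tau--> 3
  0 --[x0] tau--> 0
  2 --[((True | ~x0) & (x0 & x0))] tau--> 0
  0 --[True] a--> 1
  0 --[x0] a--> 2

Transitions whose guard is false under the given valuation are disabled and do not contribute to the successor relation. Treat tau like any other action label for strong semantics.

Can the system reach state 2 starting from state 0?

After dropping false guards: 2 live edges.
depth 0: {0}
depth 1: {1}  total {0,1}
Reach set: {0,1}

Answer: UNREACHABLE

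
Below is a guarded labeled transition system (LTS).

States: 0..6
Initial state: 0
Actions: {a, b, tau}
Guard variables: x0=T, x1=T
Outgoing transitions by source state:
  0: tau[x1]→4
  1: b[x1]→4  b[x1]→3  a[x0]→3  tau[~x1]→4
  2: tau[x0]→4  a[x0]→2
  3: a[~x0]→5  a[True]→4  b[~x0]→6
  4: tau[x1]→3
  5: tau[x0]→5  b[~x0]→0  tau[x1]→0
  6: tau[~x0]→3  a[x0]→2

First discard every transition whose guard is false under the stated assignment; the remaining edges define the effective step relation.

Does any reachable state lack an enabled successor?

Answer: DEADLOCK-FREE

Trace:
R = {0,3,4}
  0: tau→4  [1 out]
  3: a→4  [1 out]
  4: tau→3  [1 out]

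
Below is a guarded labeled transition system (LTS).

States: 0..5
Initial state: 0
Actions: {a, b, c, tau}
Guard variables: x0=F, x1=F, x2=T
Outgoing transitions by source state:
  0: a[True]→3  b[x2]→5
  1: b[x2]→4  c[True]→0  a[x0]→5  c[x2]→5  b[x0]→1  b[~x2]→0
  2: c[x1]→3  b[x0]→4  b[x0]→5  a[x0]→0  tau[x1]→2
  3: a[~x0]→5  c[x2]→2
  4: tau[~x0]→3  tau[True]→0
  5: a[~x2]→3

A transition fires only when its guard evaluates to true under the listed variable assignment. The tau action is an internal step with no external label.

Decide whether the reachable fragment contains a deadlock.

R = {0,2,3,5}
  0: a→3  b→5  [2 out]
  2: ∅  [STUCK]
  3: a→5  c→2  [2 out]
  5: ∅  [STUCK]
witness 2: a·c

Answer: DEADLOCK at state 2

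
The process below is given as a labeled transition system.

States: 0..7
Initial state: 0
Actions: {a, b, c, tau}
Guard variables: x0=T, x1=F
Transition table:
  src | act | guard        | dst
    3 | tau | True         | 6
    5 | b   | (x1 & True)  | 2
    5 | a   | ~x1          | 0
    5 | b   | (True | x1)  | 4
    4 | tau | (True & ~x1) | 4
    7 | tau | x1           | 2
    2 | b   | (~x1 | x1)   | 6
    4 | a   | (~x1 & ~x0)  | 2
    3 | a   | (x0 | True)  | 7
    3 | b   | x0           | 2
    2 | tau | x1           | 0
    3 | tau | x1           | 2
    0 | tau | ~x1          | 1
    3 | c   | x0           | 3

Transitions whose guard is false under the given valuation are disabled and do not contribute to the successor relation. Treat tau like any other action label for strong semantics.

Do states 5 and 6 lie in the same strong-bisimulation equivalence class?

Answer: NOT BISIMILAR

Trace:
Refine partition for ~:
  round 0: {{0,1,2,3,4,5,6,7}}
  round 1: {{0,4},{1,6,7},{2},{3},{5}}
  round 2: {{0},{1,6,7},{2},{3},{4},{5}}
6 equivalence class(es) (converged in 3)
5∈{5}, 6∈{1,6,7}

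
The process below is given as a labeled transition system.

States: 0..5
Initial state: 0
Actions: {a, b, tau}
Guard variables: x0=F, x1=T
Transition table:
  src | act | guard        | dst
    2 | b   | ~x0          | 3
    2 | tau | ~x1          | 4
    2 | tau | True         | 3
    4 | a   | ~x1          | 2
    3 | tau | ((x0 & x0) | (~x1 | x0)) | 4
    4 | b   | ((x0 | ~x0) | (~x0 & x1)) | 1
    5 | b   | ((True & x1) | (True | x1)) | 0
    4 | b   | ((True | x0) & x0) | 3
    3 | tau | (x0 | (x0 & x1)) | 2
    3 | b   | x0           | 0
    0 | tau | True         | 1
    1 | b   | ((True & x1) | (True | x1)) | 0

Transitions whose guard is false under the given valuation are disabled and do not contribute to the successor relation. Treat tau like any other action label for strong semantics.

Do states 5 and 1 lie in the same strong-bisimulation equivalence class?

Answer: BISIMILAR

Working:
Refine partition for ~:
  round 0: {{0,1,2,3,4,5}}
  round 1: {{0},{1,4,5},{2},{3}}
  round 2: {{0},{1,5},{2},{3},{4}}
Fixed point at round 3; 5 class(es).
class of 5: {1,5}; class of 1: {1,5}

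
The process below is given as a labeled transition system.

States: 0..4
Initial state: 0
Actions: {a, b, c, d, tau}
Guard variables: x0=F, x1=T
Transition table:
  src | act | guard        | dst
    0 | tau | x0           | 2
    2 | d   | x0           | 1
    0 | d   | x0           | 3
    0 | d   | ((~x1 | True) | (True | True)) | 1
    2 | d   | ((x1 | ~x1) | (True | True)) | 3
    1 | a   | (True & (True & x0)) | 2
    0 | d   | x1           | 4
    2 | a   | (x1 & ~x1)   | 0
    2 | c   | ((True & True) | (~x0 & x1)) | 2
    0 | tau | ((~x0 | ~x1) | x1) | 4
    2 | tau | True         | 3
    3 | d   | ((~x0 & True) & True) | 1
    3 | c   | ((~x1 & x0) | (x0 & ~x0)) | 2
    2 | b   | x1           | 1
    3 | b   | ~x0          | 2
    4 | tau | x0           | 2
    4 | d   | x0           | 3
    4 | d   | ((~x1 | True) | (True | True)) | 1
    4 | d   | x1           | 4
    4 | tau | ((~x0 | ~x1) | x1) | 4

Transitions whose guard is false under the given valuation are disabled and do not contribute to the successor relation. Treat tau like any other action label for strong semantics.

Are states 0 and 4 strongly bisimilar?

Answer: BISIMILAR

Analysis:
Bisimulation quotient by refinement:
  π0 = {{0,1,2,3,4}}
  π1 = {{0,4},{1},{2},{3}}
4 equivalence class(es) (converged in 2)
class of 0: {0,4}; class of 4: {0,4}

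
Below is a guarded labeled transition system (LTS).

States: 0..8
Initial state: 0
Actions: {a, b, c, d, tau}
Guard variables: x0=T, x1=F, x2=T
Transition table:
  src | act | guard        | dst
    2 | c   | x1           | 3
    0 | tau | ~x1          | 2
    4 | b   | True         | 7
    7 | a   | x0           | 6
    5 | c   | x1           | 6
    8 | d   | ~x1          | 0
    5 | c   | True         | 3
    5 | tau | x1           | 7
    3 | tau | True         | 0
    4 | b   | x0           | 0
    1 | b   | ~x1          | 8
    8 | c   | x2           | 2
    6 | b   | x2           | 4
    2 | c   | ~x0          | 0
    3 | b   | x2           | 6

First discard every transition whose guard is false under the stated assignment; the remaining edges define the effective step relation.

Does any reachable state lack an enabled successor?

Reach set: {0,2}
  0: tau→2  [1 exit(s)]
  2: ∅  [STUCK]
trace reaching 2: tau

Answer: DEADLOCK at state 2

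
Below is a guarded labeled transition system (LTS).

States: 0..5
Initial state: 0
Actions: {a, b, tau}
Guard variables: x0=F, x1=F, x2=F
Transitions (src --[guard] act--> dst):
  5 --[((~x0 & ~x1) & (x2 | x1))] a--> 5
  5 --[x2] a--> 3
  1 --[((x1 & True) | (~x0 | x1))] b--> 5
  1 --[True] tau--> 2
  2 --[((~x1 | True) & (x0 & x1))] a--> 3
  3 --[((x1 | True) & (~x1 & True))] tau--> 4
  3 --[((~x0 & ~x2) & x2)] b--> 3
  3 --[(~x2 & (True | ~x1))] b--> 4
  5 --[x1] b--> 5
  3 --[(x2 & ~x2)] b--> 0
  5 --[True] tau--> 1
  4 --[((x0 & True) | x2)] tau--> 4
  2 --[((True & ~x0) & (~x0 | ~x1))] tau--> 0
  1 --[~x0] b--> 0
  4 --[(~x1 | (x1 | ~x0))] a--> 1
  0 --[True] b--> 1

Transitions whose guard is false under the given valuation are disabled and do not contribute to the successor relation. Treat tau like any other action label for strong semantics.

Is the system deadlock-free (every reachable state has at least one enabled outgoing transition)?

Answer: DEADLOCK-FREE

Trace:
R = {0,1,2,5}
  0: b→1  [1 exit(s)]
  1: b→0  b→5  tau→2  [3 exit(s)]
  2: tau→0  [1 exit(s)]
  5: tau→1  [1 exit(s)]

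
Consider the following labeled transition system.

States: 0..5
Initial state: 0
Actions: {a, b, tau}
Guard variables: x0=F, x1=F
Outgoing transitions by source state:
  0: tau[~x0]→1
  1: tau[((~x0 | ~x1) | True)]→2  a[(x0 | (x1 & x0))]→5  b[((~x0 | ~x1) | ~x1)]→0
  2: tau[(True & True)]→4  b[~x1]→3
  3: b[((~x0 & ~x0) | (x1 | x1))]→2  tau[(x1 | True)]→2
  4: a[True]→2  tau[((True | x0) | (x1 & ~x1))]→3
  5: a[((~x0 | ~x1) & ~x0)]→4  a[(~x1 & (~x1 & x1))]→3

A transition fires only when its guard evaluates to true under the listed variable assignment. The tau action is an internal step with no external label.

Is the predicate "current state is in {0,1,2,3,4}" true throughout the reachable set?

Safe = {0,1,2,3,4}
Reach set: {0,1,2,3,4}
  0: safe
  1: safe
  2: safe
  3: safe
  4: safe

Answer: INVARIANT HOLDS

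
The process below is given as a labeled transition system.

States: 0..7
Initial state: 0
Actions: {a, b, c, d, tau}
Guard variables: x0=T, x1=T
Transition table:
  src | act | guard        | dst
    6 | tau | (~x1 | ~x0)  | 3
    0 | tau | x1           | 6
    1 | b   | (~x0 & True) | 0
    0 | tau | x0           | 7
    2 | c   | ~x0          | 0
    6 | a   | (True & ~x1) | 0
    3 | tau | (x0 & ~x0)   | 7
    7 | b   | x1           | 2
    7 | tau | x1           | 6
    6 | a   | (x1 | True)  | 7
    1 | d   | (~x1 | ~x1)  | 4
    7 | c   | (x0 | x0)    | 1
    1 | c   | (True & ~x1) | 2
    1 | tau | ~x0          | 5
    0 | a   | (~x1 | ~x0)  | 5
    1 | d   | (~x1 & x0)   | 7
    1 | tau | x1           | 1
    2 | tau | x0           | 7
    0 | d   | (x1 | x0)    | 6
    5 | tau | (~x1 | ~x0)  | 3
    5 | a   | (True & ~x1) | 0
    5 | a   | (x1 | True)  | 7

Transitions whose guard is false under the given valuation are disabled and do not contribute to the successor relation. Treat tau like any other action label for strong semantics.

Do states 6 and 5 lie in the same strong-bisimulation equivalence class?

Answer: BISIMILAR

Trace:
Refine partition for ~:
  round 0: {{0,1,2,3,4,5,6,7}}
  round 1: {{0},{1,2},{3,4},{5,6},{7}}
  round 2: {{0},{1},{2},{3,4},{5,6},{7}}
6 equivalence class(es) (converged in 3)
class of 6: {5,6}; class of 5: {5,6}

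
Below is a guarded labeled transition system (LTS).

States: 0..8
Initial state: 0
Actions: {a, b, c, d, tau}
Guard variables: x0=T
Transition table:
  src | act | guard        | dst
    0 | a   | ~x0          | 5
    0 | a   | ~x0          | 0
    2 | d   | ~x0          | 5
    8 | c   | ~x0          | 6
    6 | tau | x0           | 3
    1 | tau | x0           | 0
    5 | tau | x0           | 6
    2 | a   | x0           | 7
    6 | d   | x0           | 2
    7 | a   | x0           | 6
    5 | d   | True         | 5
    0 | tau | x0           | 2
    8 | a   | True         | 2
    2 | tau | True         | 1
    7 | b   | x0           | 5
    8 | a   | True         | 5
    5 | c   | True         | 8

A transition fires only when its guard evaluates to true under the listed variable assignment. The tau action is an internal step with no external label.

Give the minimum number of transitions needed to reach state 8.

Layered search for 8:
  depth 0: {0}
  depth 1: {2}
  depth 2: {1,7}
  depth 3: {5,6}
  depth 4: {3,8}
8 enters at depth 4; path tau·a·b·c

Answer: 4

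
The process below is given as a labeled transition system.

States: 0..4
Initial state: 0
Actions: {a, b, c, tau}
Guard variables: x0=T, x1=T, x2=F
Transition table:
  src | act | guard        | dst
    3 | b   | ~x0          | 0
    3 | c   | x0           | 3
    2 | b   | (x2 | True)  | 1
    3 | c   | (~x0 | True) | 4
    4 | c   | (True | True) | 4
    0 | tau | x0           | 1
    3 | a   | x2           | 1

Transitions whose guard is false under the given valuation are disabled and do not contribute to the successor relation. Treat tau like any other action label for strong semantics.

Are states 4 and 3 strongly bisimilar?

Bisimulation quotient by refinement:
  P[0] = {{0,1,2,3,4}}
  P[1] = {{0},{1},{2},{3,4}}
Fixed point at round 2; 4 class(es).
class of 4: {3,4}; class of 3: {3,4}

Answer: BISIMILAR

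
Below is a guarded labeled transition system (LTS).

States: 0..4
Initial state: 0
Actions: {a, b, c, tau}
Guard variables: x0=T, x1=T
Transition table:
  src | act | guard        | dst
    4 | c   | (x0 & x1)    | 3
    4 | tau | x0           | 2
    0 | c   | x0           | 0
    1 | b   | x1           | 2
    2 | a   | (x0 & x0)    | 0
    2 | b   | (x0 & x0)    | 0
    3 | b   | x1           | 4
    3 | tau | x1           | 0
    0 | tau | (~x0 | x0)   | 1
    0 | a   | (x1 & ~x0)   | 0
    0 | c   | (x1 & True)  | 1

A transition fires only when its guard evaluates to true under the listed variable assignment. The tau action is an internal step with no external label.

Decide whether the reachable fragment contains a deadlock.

Answer: DEADLOCK-FREE

Analysis:
R = {0,1,2}
  0: c→0  c→1  tau→1  [deg 3]
  1: b→2  [deg 1]
  2: a→0  b→0  [deg 2]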